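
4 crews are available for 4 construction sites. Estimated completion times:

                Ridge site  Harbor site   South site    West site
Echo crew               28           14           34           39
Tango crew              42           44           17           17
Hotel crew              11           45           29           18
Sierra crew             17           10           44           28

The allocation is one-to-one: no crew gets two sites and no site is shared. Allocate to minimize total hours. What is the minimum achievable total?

This is a one-to-one assignment (minimum-cost bipartite matching).
Optimal: Echo crew→Harbor site (14 hours), Tango crew→South site (17 hours), Hotel crew→West site (18 hours), Sierra crew→Ridge site (17 hours) — total 14+17+18+17 = 66 hours.
Row-greedy (each crew in turn takes its cheapest remaining site) gives 70 hours, worse by 4.
No other one-to-one assignment undercuts 66 hours.

Minimum total: 66 hours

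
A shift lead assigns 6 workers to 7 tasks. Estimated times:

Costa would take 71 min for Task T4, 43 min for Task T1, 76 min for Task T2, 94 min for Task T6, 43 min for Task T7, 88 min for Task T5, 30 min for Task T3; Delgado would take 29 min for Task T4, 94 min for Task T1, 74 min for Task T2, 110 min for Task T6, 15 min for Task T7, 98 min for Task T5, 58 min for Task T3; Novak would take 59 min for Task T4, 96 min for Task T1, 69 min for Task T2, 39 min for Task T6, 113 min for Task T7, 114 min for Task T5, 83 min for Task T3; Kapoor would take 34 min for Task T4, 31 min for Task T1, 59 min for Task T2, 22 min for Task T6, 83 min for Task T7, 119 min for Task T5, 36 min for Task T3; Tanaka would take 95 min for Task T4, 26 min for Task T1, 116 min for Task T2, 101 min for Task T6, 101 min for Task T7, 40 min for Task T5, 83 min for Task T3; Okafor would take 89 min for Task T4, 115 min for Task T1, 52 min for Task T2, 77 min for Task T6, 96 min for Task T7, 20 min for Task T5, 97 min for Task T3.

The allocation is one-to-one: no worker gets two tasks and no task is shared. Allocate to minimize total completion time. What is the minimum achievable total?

Min total: 164 min

Treat this as an assignment problem: match each worker to one task.
Optimal: Costa→Task T3 (30 min), Delgado→Task T7 (15 min), Novak→Task T6 (39 min), Kapoor→Task T4 (34 min), Tanaka→Task T1 (26 min), Okafor→Task T5 (20 min) — total 30+15+39+34+26+20 = 164 min.
Column-greedy (each task in turn goes to its cheapest remaining worker) gives 286 min, worse by 122.
Next-best assignment: Costa→Task T3, Delgado→Task T7, Novak→Task T4, Kapoor→Task T6, Tanaka→Task T1, Okafor→Task T5 = 172 min.
Swapping Novak↔Kapoor (Novak→Task T4 59 min, Kapoor→Task T6 22 min) adds 8.
No other one-to-one assignment undercuts 164 min.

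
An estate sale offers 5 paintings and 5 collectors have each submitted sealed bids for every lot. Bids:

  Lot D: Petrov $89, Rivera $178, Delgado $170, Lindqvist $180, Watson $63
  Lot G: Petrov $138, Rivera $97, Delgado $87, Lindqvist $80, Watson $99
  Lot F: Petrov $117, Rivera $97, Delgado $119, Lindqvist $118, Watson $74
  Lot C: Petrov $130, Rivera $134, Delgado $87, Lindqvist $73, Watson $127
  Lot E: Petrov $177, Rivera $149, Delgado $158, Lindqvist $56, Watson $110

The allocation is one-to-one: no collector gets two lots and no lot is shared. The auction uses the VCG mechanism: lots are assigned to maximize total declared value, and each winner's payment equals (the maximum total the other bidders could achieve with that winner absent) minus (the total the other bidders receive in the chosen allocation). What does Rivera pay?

Rivera pays $62.

Efficient allocation: Petrov→Lot G ($138), Rivera→Lot D ($178), Delgado→Lot E ($158), Lindqvist→Lot F ($118), Watson→Lot C ($127); total welfare W = $719.
Rivera receives Lot D at value $178, so the others get W − 178 = $541.
Without Rivera: best allocation of the remaining 4 bidders over all 5 lots is Petrov→Lot G ($138), Delgado→Lot E ($158), Lindqvist→Lot D ($180), Watson→Lot C ($127), total $603.
VCG payment = (others' best without Rivera) − (others' welfare with Rivera) = 603 − 541 = $62.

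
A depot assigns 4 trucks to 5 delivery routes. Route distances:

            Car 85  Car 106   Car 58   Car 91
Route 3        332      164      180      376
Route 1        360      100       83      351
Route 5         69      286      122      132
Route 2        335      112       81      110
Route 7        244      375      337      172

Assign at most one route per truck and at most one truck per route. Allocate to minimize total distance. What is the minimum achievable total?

Minimum total: 422 km

Treat this as an assignment problem: match each truck to one route.
Optimal: Car 85→Route 5 (69 km), Car 106→Route 1 (100 km), Car 58→Route 2 (81 km), Car 91→Route 7 (172 km) — total 69+100+81+172 = 422 km.
Column-greedy (each route in turn goes to its cheapest remaining truck) gives 426 km, worse by 4.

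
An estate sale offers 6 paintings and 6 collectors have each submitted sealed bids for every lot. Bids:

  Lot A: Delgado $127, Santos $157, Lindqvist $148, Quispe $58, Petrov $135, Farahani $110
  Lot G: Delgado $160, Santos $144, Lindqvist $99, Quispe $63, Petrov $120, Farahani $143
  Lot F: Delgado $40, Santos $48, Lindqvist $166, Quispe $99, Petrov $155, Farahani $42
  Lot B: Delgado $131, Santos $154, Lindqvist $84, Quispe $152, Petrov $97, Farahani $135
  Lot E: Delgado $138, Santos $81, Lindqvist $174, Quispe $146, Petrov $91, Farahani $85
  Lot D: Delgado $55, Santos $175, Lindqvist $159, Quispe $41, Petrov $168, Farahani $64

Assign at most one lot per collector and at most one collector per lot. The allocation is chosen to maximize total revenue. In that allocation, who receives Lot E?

Quispe receives Lot E.

Optimal: Delgado→Lot G ($160), Santos→Lot A ($157), Lindqvist→Lot F ($166), Quispe→Lot E ($146), Petrov→Lot D ($168), Farahani→Lot B ($135) — total 160+157+166+146+168+135 = $932.
Row-greedy (each collector in turn takes its best remaining lot) gives $926, worse by 6.
Swapping Lindqvist↔Delgado (Lindqvist→Lot G $99, Delgado→Lot F $40) loses 187.
Quispe's own top lot is Lot B ($152), but forcing Quispe→Lot B and reassigning the rest optimally gives only $926 — worse by 6.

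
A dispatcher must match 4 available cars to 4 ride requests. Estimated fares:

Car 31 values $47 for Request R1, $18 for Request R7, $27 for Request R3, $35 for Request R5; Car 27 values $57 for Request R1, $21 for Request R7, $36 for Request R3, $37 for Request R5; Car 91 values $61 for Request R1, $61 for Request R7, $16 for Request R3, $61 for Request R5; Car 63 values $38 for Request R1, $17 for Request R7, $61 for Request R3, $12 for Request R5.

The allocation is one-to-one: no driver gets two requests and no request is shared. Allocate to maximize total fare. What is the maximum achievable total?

Max total: $214

Optimal: Car 31→Request R5 ($35), Car 27→Request R1 ($57), Car 91→Request R7 ($61), Car 63→Request R3 ($61) — total 35+57+61+61 = $214.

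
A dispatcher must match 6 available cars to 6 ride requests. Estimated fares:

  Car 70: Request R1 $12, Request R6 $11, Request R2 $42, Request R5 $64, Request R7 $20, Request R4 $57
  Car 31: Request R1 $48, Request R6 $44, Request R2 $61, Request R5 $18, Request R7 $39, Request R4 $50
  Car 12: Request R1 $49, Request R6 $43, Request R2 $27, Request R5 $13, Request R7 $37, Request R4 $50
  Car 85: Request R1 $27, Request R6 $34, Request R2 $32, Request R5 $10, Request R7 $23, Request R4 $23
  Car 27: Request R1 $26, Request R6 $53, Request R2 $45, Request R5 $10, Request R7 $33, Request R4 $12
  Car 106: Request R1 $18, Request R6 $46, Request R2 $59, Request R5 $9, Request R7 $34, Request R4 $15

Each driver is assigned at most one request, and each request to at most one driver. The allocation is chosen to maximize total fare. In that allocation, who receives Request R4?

This is the linear assignment problem.
Optimal: Car 70→Request R5 ($64), Car 31→Request R4 ($50), Car 12→Request R1 ($49), Car 85→Request R7 ($23), Car 27→Request R6 ($53), Car 106→Request R2 ($59) — total 64+50+49+23+53+59 = $298.
Row-greedy (each driver in turn takes its best remaining request) gives $260, worse by 38.
No other one-to-one assignment exceeds $298.
Car 31's own top request is Request R2 ($61), but forcing Car 31→Request R2 and reassigning the rest optimally gives only $289 — worse by 9.

Car 31 receives Request R4.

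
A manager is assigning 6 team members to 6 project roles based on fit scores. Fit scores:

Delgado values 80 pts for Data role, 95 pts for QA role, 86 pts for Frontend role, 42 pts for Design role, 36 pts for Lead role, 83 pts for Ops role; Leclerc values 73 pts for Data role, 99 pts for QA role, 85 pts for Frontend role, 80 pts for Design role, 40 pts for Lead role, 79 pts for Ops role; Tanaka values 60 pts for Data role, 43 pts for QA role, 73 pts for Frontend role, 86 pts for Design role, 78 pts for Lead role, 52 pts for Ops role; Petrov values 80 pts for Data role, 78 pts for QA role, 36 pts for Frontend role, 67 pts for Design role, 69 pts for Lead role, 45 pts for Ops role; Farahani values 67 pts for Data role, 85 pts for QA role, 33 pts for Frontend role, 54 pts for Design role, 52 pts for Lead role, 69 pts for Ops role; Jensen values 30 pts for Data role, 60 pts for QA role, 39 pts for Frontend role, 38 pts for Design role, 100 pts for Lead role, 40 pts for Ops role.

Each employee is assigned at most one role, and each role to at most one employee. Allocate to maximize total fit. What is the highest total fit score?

Treat this as an assignment problem: match each employee to one role.
Optimal: Delgado→Frontend role (86 pts), Leclerc→QA role (99 pts), Tanaka→Design role (86 pts), Petrov→Data role (80 pts), Farahani→Ops role (69 pts), Jensen→Lead role (100 pts) — total 86+99+86+80+69+100 = 520 pts.
Row-greedy (each employee in turn takes its best remaining role) gives 515 pts, worse by 5.
Checked against all permutations: 520 pts is optimal.

Max total: 520 pts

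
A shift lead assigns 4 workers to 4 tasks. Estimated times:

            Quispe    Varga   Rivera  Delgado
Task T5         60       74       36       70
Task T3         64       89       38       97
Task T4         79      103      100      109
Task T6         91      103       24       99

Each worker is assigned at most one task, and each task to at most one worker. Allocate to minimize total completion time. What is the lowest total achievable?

Treat this as an assignment problem: match each worker to one task.
Optimal: Quispe→Task T3 (64 min), Varga→Task T4 (103 min), Rivera→Task T6 (24 min), Delgado→Task T5 (70 min) — total 64+103+24+70 = 261 min.
Column-greedy (each task in turn goes to its cheapest remaining worker) gives 302 min, worse by 41.
Next-best assignment: Quispe→Task T4, Varga→Task T3, Rivera→Task T6, Delgado→Task T5 = 262 min.
Checked against all permutations: 261 min is optimal.

Minimum total: 261 min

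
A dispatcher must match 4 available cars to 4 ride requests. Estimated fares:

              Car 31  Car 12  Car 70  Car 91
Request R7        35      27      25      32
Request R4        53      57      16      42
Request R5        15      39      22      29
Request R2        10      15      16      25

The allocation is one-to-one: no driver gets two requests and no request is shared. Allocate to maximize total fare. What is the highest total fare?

Optimal: Car 31→Request R4 ($53), Car 12→Request R5 ($39), Car 70→Request R7 ($25), Car 91→Request R2 ($25) — total 53+39+25+25 = $142.
Max-entry greedy (repeatedly take the single best remaining cell) gives $137, worse by 5.
Next-best assignment: Car 31→Request R4, Car 12→Request R5, Car 70→Request R2, Car 91→Request R7 = $140.
Checked against all permutations: $142 is optimal.

Maximum total: $142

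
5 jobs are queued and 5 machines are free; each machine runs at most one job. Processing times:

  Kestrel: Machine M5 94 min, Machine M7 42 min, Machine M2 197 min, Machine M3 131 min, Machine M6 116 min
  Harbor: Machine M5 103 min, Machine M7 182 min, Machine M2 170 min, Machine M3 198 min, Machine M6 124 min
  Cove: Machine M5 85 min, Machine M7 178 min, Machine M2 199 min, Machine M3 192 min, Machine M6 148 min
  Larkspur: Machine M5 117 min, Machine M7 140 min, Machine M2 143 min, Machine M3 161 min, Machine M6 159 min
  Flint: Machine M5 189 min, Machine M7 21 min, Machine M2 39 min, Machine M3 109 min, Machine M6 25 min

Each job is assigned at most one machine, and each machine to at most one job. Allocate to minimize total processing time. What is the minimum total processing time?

Minimum total: 451 min

This is a one-to-one assignment (minimum-cost bipartite matching).
Optimal: Kestrel→Machine M7 (42 min), Harbor→Machine M6 (124 min), Cove→Machine M5 (85 min), Larkspur→Machine M3 (161 min), Flint→Machine M2 (39 min) — total 42+124+85+161+39 = 451 min.
Min-entry greedy (repeatedly take the single cheapest remaining cell) gives 563 min, worse by 112.
Next-best assignment: Kestrel→Machine M7, Harbor→Machine M2, Cove→Machine M5, Larkspur→Machine M3, Flint→Machine M6 = 483 min.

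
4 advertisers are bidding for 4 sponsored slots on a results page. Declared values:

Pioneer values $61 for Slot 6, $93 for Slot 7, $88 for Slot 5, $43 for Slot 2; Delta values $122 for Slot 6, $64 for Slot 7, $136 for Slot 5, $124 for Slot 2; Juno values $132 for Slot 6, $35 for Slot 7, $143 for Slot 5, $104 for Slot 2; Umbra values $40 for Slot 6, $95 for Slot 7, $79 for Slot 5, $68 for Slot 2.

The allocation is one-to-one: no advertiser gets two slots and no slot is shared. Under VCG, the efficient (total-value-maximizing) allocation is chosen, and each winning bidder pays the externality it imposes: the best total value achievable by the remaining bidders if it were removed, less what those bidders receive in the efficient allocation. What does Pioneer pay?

Efficient allocation: Pioneer→Slot 5 ($88), Delta→Slot 2 ($124), Juno→Slot 6 ($132), Umbra→Slot 7 ($95); total welfare W = $439.
Pioneer receives Slot 5 at value $88, so the others get W − 88 = $351.
Without Pioneer: best allocation of the remaining 3 bidders over all 4 slots is Delta→Slot 5 ($136), Juno→Slot 6 ($132), Umbra→Slot 7 ($95), total $363.
VCG payment = (others' best without Pioneer) − (others' welfare with Pioneer) = 363 − 351 = $12.

Pioneer pays $12.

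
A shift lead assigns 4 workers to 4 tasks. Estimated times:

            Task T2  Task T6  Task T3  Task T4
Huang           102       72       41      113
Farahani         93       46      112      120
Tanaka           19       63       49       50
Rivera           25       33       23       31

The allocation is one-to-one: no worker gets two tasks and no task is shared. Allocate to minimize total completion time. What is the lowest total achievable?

Optimal: Huang→Task T3 (41 min), Farahani→Task T6 (46 min), Tanaka→Task T2 (19 min), Rivera→Task T4 (31 min) — total 41+46+19+31 = 137 min.
Min-entry greedy (repeatedly take the single cheapest remaining cell) gives 201 min, worse by 64.
Next-best assignment: Huang→Task T3, Farahani→Task T6, Tanaka→Task T4, Rivera→Task T2 = 162 min.
No other one-to-one assignment undercuts 137 min.

Min total: 137 min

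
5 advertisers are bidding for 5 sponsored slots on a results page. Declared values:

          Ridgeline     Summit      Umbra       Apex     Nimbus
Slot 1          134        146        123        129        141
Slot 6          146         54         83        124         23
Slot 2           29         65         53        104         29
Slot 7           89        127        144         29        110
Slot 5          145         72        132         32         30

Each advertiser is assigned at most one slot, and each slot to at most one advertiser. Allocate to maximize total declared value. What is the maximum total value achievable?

Max total: $650

This is the linear assignment problem.
Optimal: Ridgeline→Slot 6 ($146), Summit→Slot 7 ($127), Umbra→Slot 5 ($132), Apex→Slot 2 ($104), Nimbus→Slot 1 ($141) — total 146+127+132+104+141 = $650.
Max-entry greedy (repeatedly take the single best remaining cell) gives $570, worse by 80.
No other one-to-one assignment exceeds $650.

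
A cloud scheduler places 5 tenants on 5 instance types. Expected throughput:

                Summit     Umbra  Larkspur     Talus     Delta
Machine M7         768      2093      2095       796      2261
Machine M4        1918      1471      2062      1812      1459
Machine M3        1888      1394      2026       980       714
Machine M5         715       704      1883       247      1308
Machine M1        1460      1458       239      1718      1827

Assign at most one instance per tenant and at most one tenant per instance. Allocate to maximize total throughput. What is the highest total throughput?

Max total: 9503 ops/s

Optimal: Summit→Machine M3 (1888 ops/s), Umbra→Machine M7 (2093 ops/s), Larkspur→Machine M5 (1883 ops/s), Talus→Machine M4 (1812 ops/s), Delta→Machine M1 (1827 ops/s) — total 1888+2093+1883+1812+1827 = 9503 ops/s.
Max-entry greedy (repeatedly take the single best remaining cell) gives 8633 ops/s, worse by 870.
Next-best assignment: Summit→Machine M3, Umbra→Machine M1, Larkspur→Machine M5, Talus→Machine M4, Delta→Machine M7 = 9302 ops/s.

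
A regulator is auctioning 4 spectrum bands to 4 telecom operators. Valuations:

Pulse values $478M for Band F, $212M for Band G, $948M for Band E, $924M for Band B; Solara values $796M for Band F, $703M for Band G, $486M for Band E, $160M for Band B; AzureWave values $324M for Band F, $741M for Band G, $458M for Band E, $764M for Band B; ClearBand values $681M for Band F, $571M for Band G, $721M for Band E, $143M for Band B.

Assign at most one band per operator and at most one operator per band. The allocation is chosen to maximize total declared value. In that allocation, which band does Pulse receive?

Treat this as an assignment problem: match each operator to one band.
Optimal: Pulse→Band B ($924M), Solara→Band F ($796M), AzureWave→Band G ($741M), ClearBand→Band E ($721M) — total 924+796+741+721 = $3182M.
Column-greedy (each band in turn goes to its best remaining operator) gives $2628M, worse by 554.
Pulse's own top band is Band E ($948M), but forcing Pulse→Band E and reassigning the rest optimally gives only $3096M — worse by 86.

Pulse receives Band B.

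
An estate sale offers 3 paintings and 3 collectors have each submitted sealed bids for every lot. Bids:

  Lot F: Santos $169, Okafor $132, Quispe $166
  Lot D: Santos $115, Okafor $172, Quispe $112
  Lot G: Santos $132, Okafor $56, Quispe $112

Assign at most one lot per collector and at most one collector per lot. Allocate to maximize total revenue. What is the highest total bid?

Maximum total: $470

Optimal: Santos→Lot G ($132), Okafor→Lot D ($172), Quispe→Lot F ($166) — total 132+172+166 = $470.
Max-entry greedy (repeatedly take the single best remaining cell) gives $453, worse by 17.
Next-best assignment: Santos→Lot F, Okafor→Lot D, Quispe→Lot G = $453.
Checked against all permutations: $470 is optimal.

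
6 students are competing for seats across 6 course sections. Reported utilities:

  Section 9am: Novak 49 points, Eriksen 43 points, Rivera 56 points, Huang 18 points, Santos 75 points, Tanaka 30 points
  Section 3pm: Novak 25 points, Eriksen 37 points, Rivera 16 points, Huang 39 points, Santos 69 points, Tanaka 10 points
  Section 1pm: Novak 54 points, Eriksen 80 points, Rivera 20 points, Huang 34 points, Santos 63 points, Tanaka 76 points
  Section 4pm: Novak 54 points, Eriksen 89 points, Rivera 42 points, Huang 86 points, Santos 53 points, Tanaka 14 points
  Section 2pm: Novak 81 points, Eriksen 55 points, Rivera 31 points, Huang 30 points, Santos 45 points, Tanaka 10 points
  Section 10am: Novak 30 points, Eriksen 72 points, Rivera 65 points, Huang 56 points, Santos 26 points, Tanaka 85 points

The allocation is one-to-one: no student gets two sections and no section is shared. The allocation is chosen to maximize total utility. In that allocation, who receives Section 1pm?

Optimal: Novak→Section 2pm (81 points), Eriksen→Section 1pm (80 points), Rivera→Section 9am (56 points), Huang→Section 4pm (86 points), Santos→Section 3pm (69 points), Tanaka→Section 10am (85 points) — total 81+80+56+86+69+85 = 457 points.
Row-greedy (each student in turn takes its best remaining section) gives 425 points, worse by 32.
Checked against all permutations: 457 points is optimal.
Eriksen's own top section is Section 4pm (89 points), but forcing Eriksen→Section 4pm and reassigning the rest optimally gives only 427 points — worse by 30.

Eriksen receives Section 1pm.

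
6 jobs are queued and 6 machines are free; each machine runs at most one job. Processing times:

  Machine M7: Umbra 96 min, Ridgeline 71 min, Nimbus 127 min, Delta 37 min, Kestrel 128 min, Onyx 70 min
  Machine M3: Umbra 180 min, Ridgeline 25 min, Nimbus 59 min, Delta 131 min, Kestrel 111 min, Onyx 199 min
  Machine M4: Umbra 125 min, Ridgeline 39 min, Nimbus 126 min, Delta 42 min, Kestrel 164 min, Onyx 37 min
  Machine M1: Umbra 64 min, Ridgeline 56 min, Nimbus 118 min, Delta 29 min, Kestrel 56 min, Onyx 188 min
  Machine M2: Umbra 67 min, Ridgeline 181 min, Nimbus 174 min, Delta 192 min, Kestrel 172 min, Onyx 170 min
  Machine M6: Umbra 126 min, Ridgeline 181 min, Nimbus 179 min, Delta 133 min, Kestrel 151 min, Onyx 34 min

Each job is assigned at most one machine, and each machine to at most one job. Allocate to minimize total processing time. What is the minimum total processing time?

Min total: 292 min

This is a one-to-one assignment (minimum-cost bipartite matching).
Optimal: Umbra→Machine M2 (67 min), Ridgeline→Machine M4 (39 min), Nimbus→Machine M3 (59 min), Delta→Machine M7 (37 min), Kestrel→Machine M1 (56 min), Onyx→Machine M6 (34 min) — total 67+39+59+37+56+34 = 292 min.
Column-greedy (each machine in turn goes to its cheapest remaining job) gives 401 min, worse by 109.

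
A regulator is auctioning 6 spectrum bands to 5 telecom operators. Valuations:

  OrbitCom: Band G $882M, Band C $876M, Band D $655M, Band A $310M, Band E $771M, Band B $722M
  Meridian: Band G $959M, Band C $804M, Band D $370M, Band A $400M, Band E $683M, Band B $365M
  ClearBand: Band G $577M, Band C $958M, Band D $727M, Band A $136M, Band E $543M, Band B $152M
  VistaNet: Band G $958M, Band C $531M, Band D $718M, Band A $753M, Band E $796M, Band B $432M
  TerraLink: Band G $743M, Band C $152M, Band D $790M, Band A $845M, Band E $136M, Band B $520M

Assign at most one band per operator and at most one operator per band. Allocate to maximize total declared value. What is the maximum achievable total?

Maximum total: $4280M

Optimal: OrbitCom→Band B ($722M), Meridian→Band G ($959M), ClearBand→Band C ($958M), VistaNet→Band E ($796M), TerraLink→Band A ($845M) — total 722+959+958+796+845 = $4280M.
Every other assignment is strictly worse.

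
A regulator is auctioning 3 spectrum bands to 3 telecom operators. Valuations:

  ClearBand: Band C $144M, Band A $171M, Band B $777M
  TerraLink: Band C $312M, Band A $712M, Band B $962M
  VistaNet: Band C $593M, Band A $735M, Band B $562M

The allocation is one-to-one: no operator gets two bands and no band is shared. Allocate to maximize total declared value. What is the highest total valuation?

Treat this as an assignment problem: match each operator to one band.
Optimal: ClearBand→Band B ($777M), TerraLink→Band A ($712M), VistaNet→Band C ($593M) — total 777+712+593 = $2082M.
Max-entry greedy (repeatedly take the single best remaining cell) gives $1841M, worse by 241.
Next-best assignment: ClearBand→Band C, TerraLink→Band B, VistaNet→Band A = $1841M.
Swapping ClearBand↔TerraLink (ClearBand→Band A $171M, TerraLink→Band B $962M) loses 356.

Maximum total: $2082M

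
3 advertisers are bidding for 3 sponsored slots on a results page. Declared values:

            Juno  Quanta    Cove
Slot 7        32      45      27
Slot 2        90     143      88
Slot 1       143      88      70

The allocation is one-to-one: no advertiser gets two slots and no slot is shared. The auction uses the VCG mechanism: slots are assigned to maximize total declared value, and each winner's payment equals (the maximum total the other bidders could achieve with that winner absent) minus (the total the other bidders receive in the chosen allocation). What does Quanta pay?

Efficient allocation: Juno→Slot 1 ($143), Quanta→Slot 2 ($143), Cove→Slot 7 ($27); total welfare W = $313.
Quanta receives Slot 2 at value $143, so the others get W − 143 = $170.
Without Quanta: best allocation of the remaining 2 bidders over all 3 slots is Juno→Slot 1 ($143), Cove→Slot 2 ($88), total $231.
VCG payment = (others' best without Quanta) − (others' welfare with Quanta) = 231 − 170 = $61.

Quanta pays $61.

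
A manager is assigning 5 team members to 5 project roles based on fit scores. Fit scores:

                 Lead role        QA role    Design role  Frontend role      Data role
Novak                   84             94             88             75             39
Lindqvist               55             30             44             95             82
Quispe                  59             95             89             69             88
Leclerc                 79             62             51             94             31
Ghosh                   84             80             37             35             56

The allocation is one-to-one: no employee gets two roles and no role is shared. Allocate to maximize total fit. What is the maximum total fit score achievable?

Max total: 443 pts

This is the linear assignment problem.
Optimal: Novak→QA role (94 pts), Lindqvist→Data role (82 pts), Quispe→Design role (89 pts), Leclerc→Frontend role (94 pts), Ghosh→Lead role (84 pts) — total 94+82+89+94+84 = 443 pts.
Row-greedy (each employee in turn takes its best remaining role) gives 413 pts, worse by 30.
No other one-to-one assignment exceeds 443 pts.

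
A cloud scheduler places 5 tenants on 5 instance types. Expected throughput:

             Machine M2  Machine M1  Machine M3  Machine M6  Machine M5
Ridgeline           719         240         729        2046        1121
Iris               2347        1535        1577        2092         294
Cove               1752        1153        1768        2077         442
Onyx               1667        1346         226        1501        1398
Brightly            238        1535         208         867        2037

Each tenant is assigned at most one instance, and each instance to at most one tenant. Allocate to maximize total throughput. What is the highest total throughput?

Treat this as an assignment problem: match each tenant to one instance.
Optimal: Ridgeline→Machine M6 (2046 ops/s), Iris→Machine M2 (2347 ops/s), Cove→Machine M3 (1768 ops/s), Onyx→Machine M1 (1346 ops/s), Brightly→Machine M5 (2037 ops/s) — total 2046+2347+1768+1346+2037 = 9544 ops/s.
Column-greedy (each instance in turn goes to its best remaining tenant) gives 9094 ops/s, worse by 450.
Checked against all permutations: 9544 ops/s is optimal.

Maximum total: 9544 ops/s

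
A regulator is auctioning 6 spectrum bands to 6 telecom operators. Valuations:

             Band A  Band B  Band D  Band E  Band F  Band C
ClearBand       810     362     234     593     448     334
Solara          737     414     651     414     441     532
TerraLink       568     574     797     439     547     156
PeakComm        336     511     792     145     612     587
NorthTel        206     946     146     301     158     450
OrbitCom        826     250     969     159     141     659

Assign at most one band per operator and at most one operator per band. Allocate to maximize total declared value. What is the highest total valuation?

Optimal: ClearBand→Band E ($593M), Solara→Band A ($737M), TerraLink→Band F ($547M), PeakComm→Band C ($587M), NorthTel→Band B ($946M), OrbitCom→Band D ($969M) — total 593+737+547+587+946+969 = $4379M.
Column-greedy (each band in turn goes to its best remaining operator) gives $4306M, worse by 73.

Max total: $4379M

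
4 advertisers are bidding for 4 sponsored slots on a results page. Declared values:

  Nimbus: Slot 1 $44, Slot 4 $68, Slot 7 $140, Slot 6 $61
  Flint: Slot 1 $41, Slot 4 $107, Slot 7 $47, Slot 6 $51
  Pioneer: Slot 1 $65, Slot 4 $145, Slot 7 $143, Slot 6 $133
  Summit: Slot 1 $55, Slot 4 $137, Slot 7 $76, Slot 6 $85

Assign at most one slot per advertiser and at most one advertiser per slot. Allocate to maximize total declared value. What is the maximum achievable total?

Maximum total: $451

Optimal: Nimbus→Slot 7 ($140), Flint→Slot 1 ($41), Pioneer→Slot 6 ($133), Summit→Slot 4 ($137) — total 140+41+133+137 = $451.
Row-greedy (each advertiser in turn takes its best remaining slot) gives $435, worse by 16.
Next-best assignment: Nimbus→Slot 7, Flint→Slot 4, Pioneer→Slot 6, Summit→Slot 1 = $435.
No other one-to-one assignment exceeds $451.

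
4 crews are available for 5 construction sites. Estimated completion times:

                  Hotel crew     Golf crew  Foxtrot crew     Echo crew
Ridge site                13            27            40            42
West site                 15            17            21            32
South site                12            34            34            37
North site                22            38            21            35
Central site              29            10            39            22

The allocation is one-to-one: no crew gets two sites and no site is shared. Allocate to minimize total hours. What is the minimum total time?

Min total: 72 hours

This is the linear assignment problem.
Optimal: Hotel crew→South site (12 hours), Golf crew→West site (17 hours), Foxtrot crew→North site (21 hours), Echo crew→Central site (22 hours) — total 12+17+21+22 = 72 hours.
Next-best assignment: Hotel crew→Ridge site, Golf crew→West site, Foxtrot crew→North site, Echo crew→Central site = 73 hours.
Swapping Hotel crew↔Golf crew (Hotel crew→West site 15 hours, Golf crew→South site 34 hours) adds 20.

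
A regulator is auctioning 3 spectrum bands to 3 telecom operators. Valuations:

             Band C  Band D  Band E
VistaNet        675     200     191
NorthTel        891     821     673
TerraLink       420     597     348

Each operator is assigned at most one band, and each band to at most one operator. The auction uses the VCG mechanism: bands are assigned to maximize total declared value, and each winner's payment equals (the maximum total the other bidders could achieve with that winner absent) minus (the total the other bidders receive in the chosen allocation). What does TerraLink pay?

TerraLink pays $148M.

Efficient allocation: VistaNet→Band C ($675M), NorthTel→Band E ($673M), TerraLink→Band D ($597M); total welfare W = $1945M.
TerraLink receives Band D at value $597M, so the others get W − 597 = $1348M.
Without TerraLink: best allocation of the remaining 2 bidders over all 3 bands is VistaNet→Band C ($675M), NorthTel→Band D ($821M), total $1496M.
VCG payment = (others' best without TerraLink) − (others' welfare with TerraLink) = 1496 − 1348 = $148M.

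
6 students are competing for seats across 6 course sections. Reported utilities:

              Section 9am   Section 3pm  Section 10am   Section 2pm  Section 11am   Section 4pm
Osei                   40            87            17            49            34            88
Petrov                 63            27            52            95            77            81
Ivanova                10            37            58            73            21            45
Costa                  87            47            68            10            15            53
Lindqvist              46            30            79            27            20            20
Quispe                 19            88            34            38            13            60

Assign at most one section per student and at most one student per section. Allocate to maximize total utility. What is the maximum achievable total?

Max total: 492 points

Optimal: Osei→Section 4pm (88 points), Petrov→Section 11am (77 points), Ivanova→Section 2pm (73 points), Costa→Section 9am (87 points), Lindqvist→Section 10am (79 points), Quispe→Section 3pm (88 points) — total 88+77+73+87+79+88 = 492 points.
Column-greedy (each section in turn goes to its best remaining student) gives 428 points, worse by 64.
Next-best assignment: Osei→Section 3pm, Petrov→Section 11am, Ivanova→Section 2pm, Costa→Section 9am, Lindqvist→Section 10am, Quispe→Section 4pm = 463 points.
Swapping Lindqvist↔Osei (Lindqvist→Section 4pm 20 points, Osei→Section 10am 17 points) loses 130.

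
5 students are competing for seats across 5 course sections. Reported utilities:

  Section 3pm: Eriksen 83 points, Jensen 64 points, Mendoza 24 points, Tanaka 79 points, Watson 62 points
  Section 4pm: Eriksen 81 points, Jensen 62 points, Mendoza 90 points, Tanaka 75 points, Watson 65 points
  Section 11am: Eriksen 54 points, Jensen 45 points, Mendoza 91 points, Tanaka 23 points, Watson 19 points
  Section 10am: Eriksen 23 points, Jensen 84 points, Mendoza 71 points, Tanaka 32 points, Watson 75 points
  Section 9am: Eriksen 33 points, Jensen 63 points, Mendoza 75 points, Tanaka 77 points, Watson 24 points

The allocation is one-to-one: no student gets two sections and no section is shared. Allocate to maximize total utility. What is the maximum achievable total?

Optimal: Eriksen→Section 3pm (83 points), Jensen→Section 10am (84 points), Mendoza→Section 11am (91 points), Tanaka→Section 9am (77 points), Watson→Section 4pm (65 points) — total 83+84+91+77+65 = 400 points.
Column-greedy (each section in turn goes to its best remaining student) gives 370 points, worse by 30.
Next-best assignment: Eriksen→Section 4pm, Jensen→Section 10am, Mendoza→Section 11am, Tanaka→Section 9am, Watson→Section 3pm = 395 points.
No other one-to-one assignment exceeds 400 points.

Maximum total: 400 points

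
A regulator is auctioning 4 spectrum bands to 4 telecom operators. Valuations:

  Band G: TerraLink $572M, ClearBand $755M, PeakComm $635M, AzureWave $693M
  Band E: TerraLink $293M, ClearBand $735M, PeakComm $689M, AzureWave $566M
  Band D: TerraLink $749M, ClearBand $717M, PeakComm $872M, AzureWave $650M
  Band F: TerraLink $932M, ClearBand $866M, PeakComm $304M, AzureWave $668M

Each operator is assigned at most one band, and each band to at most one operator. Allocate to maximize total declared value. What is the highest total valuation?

Optimal: TerraLink→Band F ($932M), ClearBand→Band E ($735M), PeakComm→Band D ($872M), AzureWave→Band G ($693M) — total 932+735+872+693 = $3232M.
Max-entry greedy (repeatedly take the single best remaining cell) gives $3125M, worse by 107.
Swapping TerraLink↔ClearBand (TerraLink→Band E $293M, ClearBand→Band F $866M) loses 508.

Maximum total: $3232M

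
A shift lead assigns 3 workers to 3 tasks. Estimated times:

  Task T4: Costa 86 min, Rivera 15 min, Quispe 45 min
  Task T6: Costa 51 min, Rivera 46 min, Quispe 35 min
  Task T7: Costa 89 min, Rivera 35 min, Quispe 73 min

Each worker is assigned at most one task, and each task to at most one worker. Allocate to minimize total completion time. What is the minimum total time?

Min total: 131 min

Optimal: Costa→Task T6 (51 min), Rivera→Task T7 (35 min), Quispe→Task T4 (45 min) — total 51+35+45 = 131 min.
Row-greedy (each worker in turn takes its cheapest remaining task) gives 139 min, worse by 8.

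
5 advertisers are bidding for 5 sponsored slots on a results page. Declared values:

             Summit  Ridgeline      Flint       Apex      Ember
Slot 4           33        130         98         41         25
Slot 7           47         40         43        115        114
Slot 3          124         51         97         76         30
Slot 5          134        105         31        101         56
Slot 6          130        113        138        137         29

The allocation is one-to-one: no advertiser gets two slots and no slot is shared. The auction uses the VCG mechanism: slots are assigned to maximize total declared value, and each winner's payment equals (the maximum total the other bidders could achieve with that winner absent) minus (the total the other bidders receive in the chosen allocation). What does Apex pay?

Apex pays $41.

Efficient allocation: Summit→Slot 5 ($134), Ridgeline→Slot 4 ($130), Flint→Slot 3 ($97), Apex→Slot 6 ($137), Ember→Slot 7 ($114); total welfare W = $612.
Apex receives Slot 6 at value $137, so the others get W − 137 = $475.
Without Apex: best allocation of the remaining 4 bidders over all 5 slots is Summit→Slot 5 ($134), Ridgeline→Slot 4 ($130), Flint→Slot 6 ($138), Ember→Slot 7 ($114), total $516.
VCG payment = (others' best without Apex) − (others' welfare with Apex) = 516 − 475 = $41.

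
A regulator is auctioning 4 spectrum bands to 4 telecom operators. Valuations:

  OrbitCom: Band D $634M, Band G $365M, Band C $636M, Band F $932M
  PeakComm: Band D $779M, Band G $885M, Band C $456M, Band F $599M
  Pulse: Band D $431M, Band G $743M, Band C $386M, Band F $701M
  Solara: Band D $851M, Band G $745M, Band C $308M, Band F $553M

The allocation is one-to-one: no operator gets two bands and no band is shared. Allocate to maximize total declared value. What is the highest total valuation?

Optimal: OrbitCom→Band C ($636M), PeakComm→Band G ($885M), Pulse→Band F ($701M), Solara→Band D ($851M) — total 636+885+701+851 = $3073M.
Row-greedy (each operator in turn takes its best remaining band) gives $2556M, worse by 517.

Max total: $3073M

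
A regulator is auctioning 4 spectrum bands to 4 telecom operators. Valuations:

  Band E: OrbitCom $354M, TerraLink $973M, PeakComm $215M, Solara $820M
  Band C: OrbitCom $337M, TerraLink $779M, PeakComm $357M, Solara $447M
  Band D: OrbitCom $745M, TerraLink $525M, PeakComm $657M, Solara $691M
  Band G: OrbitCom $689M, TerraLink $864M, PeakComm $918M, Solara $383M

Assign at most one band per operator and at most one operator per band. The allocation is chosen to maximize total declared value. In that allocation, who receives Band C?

This is a one-to-one assignment (maximum-weight bipartite matching).
Optimal: OrbitCom→Band D ($745M), TerraLink→Band C ($779M), PeakComm→Band G ($918M), Solara→Band E ($820M) — total 745+779+918+820 = $3262M.
Column-greedy (each band in turn goes to its best remaining operator) gives $3083M, worse by 179.
Next-best assignment: OrbitCom→Band D, TerraLink→Band E, PeakComm→Band G, Solara→Band C = $3083M.
TerraLink's own top band is Band E ($973M), but forcing TerraLink→Band E and reassigning the rest optimally gives only $3083M — worse by 179.

TerraLink receives Band C.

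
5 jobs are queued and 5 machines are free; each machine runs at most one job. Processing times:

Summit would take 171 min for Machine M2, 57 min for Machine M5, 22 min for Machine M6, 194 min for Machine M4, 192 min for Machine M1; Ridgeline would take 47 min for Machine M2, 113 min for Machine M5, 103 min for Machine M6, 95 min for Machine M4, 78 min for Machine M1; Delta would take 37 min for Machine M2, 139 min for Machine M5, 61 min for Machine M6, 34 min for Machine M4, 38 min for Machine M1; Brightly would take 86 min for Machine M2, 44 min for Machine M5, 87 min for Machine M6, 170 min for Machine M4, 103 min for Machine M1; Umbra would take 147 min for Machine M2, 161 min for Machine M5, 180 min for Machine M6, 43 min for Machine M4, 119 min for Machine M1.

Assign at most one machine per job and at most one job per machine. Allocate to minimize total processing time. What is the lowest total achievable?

This is a one-to-one assignment (minimum-cost bipartite matching).
Optimal: Summit→Machine M6 (22 min), Ridgeline→Machine M2 (47 min), Delta→Machine M1 (38 min), Brightly→Machine M5 (44 min), Umbra→Machine M4 (43 min) — total 22+47+38+44+43 = 194 min.
Column-greedy (each machine in turn goes to its cheapest remaining job) gives 224 min, worse by 30.

Minimum total: 194 min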